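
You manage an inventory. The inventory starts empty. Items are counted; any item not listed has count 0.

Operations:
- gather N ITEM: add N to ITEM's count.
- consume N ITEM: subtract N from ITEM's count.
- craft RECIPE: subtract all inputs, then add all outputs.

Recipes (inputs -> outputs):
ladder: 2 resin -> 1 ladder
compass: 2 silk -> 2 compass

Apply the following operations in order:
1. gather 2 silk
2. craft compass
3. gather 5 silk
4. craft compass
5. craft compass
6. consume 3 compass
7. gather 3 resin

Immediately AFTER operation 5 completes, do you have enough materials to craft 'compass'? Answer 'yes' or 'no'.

Answer: no

Derivation:
After 1 (gather 2 silk): silk=2
After 2 (craft compass): compass=2
After 3 (gather 5 silk): compass=2 silk=5
After 4 (craft compass): compass=4 silk=3
After 5 (craft compass): compass=6 silk=1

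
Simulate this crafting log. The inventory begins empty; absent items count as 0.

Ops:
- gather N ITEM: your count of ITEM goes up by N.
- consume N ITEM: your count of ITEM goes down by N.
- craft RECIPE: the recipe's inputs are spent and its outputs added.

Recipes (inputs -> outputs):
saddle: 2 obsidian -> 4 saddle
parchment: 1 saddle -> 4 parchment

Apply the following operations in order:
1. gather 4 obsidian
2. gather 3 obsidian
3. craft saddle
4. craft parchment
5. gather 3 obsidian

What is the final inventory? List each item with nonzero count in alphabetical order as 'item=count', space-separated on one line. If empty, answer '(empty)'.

Answer: obsidian=8 parchment=4 saddle=3

Derivation:
After 1 (gather 4 obsidian): obsidian=4
After 2 (gather 3 obsidian): obsidian=7
After 3 (craft saddle): obsidian=5 saddle=4
After 4 (craft parchment): obsidian=5 parchment=4 saddle=3
After 5 (gather 3 obsidian): obsidian=8 parchment=4 saddle=3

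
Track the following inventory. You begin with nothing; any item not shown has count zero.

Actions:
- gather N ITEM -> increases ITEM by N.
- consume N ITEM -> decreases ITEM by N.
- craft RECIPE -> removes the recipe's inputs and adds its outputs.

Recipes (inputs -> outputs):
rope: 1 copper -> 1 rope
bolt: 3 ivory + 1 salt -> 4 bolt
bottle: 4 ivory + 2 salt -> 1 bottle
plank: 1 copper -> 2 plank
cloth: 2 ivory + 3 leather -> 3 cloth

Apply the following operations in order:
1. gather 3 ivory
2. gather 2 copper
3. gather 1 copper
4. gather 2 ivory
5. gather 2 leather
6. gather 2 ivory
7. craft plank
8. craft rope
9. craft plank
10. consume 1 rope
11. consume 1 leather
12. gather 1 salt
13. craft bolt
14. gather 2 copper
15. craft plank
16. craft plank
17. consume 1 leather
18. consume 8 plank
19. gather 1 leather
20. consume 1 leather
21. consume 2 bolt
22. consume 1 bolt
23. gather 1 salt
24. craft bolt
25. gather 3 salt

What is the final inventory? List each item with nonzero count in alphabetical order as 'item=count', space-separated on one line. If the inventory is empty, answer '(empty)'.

After 1 (gather 3 ivory): ivory=3
After 2 (gather 2 copper): copper=2 ivory=3
After 3 (gather 1 copper): copper=3 ivory=3
After 4 (gather 2 ivory): copper=3 ivory=5
After 5 (gather 2 leather): copper=3 ivory=5 leather=2
After 6 (gather 2 ivory): copper=3 ivory=7 leather=2
After 7 (craft plank): copper=2 ivory=7 leather=2 plank=2
After 8 (craft rope): copper=1 ivory=7 leather=2 plank=2 rope=1
After 9 (craft plank): ivory=7 leather=2 plank=4 rope=1
After 10 (consume 1 rope): ivory=7 leather=2 plank=4
After 11 (consume 1 leather): ivory=7 leather=1 plank=4
After 12 (gather 1 salt): ivory=7 leather=1 plank=4 salt=1
After 13 (craft bolt): bolt=4 ivory=4 leather=1 plank=4
After 14 (gather 2 copper): bolt=4 copper=2 ivory=4 leather=1 plank=4
After 15 (craft plank): bolt=4 copper=1 ivory=4 leather=1 plank=6
After 16 (craft plank): bolt=4 ivory=4 leather=1 plank=8
After 17 (consume 1 leather): bolt=4 ivory=4 plank=8
After 18 (consume 8 plank): bolt=4 ivory=4
After 19 (gather 1 leather): bolt=4 ivory=4 leather=1
After 20 (consume 1 leather): bolt=4 ivory=4
After 21 (consume 2 bolt): bolt=2 ivory=4
After 22 (consume 1 bolt): bolt=1 ivory=4
After 23 (gather 1 salt): bolt=1 ivory=4 salt=1
After 24 (craft bolt): bolt=5 ivory=1
After 25 (gather 3 salt): bolt=5 ivory=1 salt=3

Answer: bolt=5 ivory=1 salt=3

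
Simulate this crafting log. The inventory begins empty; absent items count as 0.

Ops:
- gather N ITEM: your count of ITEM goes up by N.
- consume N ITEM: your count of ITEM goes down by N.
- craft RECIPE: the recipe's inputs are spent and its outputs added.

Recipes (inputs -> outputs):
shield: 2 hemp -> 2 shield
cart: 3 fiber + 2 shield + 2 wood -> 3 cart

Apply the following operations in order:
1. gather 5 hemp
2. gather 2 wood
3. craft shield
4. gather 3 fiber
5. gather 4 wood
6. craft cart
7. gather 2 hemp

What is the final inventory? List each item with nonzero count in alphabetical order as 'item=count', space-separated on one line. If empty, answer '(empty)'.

After 1 (gather 5 hemp): hemp=5
After 2 (gather 2 wood): hemp=5 wood=2
After 3 (craft shield): hemp=3 shield=2 wood=2
After 4 (gather 3 fiber): fiber=3 hemp=3 shield=2 wood=2
After 5 (gather 4 wood): fiber=3 hemp=3 shield=2 wood=6
After 6 (craft cart): cart=3 hemp=3 wood=4
After 7 (gather 2 hemp): cart=3 hemp=5 wood=4

Answer: cart=3 hemp=5 wood=4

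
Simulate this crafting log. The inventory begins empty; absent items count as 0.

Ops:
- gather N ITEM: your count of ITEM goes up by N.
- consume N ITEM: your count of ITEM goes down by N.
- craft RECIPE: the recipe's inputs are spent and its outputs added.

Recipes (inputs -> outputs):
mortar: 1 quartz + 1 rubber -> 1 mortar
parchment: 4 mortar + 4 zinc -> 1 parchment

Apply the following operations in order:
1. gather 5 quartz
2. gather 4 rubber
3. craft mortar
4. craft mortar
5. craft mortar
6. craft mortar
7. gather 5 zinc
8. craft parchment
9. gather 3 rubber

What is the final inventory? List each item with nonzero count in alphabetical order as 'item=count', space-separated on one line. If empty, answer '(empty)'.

Answer: parchment=1 quartz=1 rubber=3 zinc=1

Derivation:
After 1 (gather 5 quartz): quartz=5
After 2 (gather 4 rubber): quartz=5 rubber=4
After 3 (craft mortar): mortar=1 quartz=4 rubber=3
After 4 (craft mortar): mortar=2 quartz=3 rubber=2
After 5 (craft mortar): mortar=3 quartz=2 rubber=1
After 6 (craft mortar): mortar=4 quartz=1
After 7 (gather 5 zinc): mortar=4 quartz=1 zinc=5
After 8 (craft parchment): parchment=1 quartz=1 zinc=1
After 9 (gather 3 rubber): parchment=1 quartz=1 rubber=3 zinc=1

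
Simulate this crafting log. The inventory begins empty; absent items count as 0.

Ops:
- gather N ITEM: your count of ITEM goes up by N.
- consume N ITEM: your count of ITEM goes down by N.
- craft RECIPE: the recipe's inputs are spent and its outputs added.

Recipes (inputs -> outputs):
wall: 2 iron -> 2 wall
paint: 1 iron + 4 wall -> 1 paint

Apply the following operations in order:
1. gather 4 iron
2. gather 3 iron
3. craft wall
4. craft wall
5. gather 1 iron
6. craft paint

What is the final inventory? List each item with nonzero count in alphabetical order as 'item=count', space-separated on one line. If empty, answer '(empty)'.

Answer: iron=3 paint=1

Derivation:
After 1 (gather 4 iron): iron=4
After 2 (gather 3 iron): iron=7
After 3 (craft wall): iron=5 wall=2
After 4 (craft wall): iron=3 wall=4
After 5 (gather 1 iron): iron=4 wall=4
After 6 (craft paint): iron=3 paint=1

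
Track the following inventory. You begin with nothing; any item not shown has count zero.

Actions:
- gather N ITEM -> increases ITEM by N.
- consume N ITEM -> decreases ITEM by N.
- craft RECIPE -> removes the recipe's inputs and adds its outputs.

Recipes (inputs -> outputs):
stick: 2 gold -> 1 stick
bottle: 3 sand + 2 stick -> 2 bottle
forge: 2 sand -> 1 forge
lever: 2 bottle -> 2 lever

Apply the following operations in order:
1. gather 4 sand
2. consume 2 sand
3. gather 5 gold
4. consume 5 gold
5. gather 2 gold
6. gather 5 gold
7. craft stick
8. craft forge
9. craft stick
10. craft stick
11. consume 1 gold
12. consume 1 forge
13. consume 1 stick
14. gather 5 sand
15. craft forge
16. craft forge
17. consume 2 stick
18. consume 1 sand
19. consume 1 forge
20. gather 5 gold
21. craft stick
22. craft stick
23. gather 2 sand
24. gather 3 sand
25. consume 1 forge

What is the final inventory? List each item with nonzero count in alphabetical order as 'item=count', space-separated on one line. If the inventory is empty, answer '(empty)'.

Answer: gold=1 sand=5 stick=2

Derivation:
After 1 (gather 4 sand): sand=4
After 2 (consume 2 sand): sand=2
After 3 (gather 5 gold): gold=5 sand=2
After 4 (consume 5 gold): sand=2
After 5 (gather 2 gold): gold=2 sand=2
After 6 (gather 5 gold): gold=7 sand=2
After 7 (craft stick): gold=5 sand=2 stick=1
After 8 (craft forge): forge=1 gold=5 stick=1
After 9 (craft stick): forge=1 gold=3 stick=2
After 10 (craft stick): forge=1 gold=1 stick=3
After 11 (consume 1 gold): forge=1 stick=3
After 12 (consume 1 forge): stick=3
After 13 (consume 1 stick): stick=2
After 14 (gather 5 sand): sand=5 stick=2
After 15 (craft forge): forge=1 sand=3 stick=2
After 16 (craft forge): forge=2 sand=1 stick=2
After 17 (consume 2 stick): forge=2 sand=1
After 18 (consume 1 sand): forge=2
After 19 (consume 1 forge): forge=1
After 20 (gather 5 gold): forge=1 gold=5
After 21 (craft stick): forge=1 gold=3 stick=1
After 22 (craft stick): forge=1 gold=1 stick=2
After 23 (gather 2 sand): forge=1 gold=1 sand=2 stick=2
After 24 (gather 3 sand): forge=1 gold=1 sand=5 stick=2
After 25 (consume 1 forge): gold=1 sand=5 stick=2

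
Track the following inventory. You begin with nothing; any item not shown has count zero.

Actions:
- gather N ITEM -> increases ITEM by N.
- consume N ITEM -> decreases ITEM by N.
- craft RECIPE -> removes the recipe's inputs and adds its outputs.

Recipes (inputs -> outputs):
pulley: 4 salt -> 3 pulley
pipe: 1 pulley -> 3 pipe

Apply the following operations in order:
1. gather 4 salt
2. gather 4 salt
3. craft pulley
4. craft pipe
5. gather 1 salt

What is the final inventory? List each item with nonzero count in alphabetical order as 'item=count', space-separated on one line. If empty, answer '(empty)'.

Answer: pipe=3 pulley=2 salt=5

Derivation:
After 1 (gather 4 salt): salt=4
After 2 (gather 4 salt): salt=8
After 3 (craft pulley): pulley=3 salt=4
After 4 (craft pipe): pipe=3 pulley=2 salt=4
After 5 (gather 1 salt): pipe=3 pulley=2 salt=5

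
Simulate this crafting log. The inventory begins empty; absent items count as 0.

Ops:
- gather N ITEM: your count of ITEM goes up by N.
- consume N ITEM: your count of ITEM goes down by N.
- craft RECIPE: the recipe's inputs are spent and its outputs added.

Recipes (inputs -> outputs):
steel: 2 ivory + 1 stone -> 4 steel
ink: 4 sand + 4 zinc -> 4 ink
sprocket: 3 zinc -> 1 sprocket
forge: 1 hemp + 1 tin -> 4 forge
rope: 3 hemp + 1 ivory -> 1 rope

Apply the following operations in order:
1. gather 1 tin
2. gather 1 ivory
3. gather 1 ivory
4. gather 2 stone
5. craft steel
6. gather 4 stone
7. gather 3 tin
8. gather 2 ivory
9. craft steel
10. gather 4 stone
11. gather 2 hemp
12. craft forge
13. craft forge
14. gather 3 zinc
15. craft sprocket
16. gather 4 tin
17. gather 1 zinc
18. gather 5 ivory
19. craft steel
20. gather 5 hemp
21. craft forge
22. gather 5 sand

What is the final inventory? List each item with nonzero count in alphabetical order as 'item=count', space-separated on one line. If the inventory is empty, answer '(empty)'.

Answer: forge=12 hemp=4 ivory=3 sand=5 sprocket=1 steel=12 stone=7 tin=5 zinc=1

Derivation:
After 1 (gather 1 tin): tin=1
After 2 (gather 1 ivory): ivory=1 tin=1
After 3 (gather 1 ivory): ivory=2 tin=1
After 4 (gather 2 stone): ivory=2 stone=2 tin=1
After 5 (craft steel): steel=4 stone=1 tin=1
After 6 (gather 4 stone): steel=4 stone=5 tin=1
After 7 (gather 3 tin): steel=4 stone=5 tin=4
After 8 (gather 2 ivory): ivory=2 steel=4 stone=5 tin=4
After 9 (craft steel): steel=8 stone=4 tin=4
After 10 (gather 4 stone): steel=8 stone=8 tin=4
After 11 (gather 2 hemp): hemp=2 steel=8 stone=8 tin=4
After 12 (craft forge): forge=4 hemp=1 steel=8 stone=8 tin=3
After 13 (craft forge): forge=8 steel=8 stone=8 tin=2
After 14 (gather 3 zinc): forge=8 steel=8 stone=8 tin=2 zinc=3
After 15 (craft sprocket): forge=8 sprocket=1 steel=8 stone=8 tin=2
After 16 (gather 4 tin): forge=8 sprocket=1 steel=8 stone=8 tin=6
After 17 (gather 1 zinc): forge=8 sprocket=1 steel=8 stone=8 tin=6 zinc=1
After 18 (gather 5 ivory): forge=8 ivory=5 sprocket=1 steel=8 stone=8 tin=6 zinc=1
After 19 (craft steel): forge=8 ivory=3 sprocket=1 steel=12 stone=7 tin=6 zinc=1
After 20 (gather 5 hemp): forge=8 hemp=5 ivory=3 sprocket=1 steel=12 stone=7 tin=6 zinc=1
After 21 (craft forge): forge=12 hemp=4 ivory=3 sprocket=1 steel=12 stone=7 tin=5 zinc=1
After 22 (gather 5 sand): forge=12 hemp=4 ivory=3 sand=5 sprocket=1 steel=12 stone=7 tin=5 zinc=1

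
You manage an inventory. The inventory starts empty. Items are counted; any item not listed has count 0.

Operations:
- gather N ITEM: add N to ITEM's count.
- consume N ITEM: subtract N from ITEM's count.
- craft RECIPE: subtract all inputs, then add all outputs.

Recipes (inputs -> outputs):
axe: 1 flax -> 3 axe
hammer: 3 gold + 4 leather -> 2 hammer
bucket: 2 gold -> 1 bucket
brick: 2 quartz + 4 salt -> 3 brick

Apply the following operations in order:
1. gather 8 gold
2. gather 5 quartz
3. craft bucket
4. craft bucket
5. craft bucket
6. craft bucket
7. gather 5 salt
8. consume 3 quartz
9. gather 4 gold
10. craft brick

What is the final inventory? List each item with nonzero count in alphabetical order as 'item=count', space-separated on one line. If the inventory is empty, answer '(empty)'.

After 1 (gather 8 gold): gold=8
After 2 (gather 5 quartz): gold=8 quartz=5
After 3 (craft bucket): bucket=1 gold=6 quartz=5
After 4 (craft bucket): bucket=2 gold=4 quartz=5
After 5 (craft bucket): bucket=3 gold=2 quartz=5
After 6 (craft bucket): bucket=4 quartz=5
After 7 (gather 5 salt): bucket=4 quartz=5 salt=5
After 8 (consume 3 quartz): bucket=4 quartz=2 salt=5
After 9 (gather 4 gold): bucket=4 gold=4 quartz=2 salt=5
After 10 (craft brick): brick=3 bucket=4 gold=4 salt=1

Answer: brick=3 bucket=4 gold=4 salt=1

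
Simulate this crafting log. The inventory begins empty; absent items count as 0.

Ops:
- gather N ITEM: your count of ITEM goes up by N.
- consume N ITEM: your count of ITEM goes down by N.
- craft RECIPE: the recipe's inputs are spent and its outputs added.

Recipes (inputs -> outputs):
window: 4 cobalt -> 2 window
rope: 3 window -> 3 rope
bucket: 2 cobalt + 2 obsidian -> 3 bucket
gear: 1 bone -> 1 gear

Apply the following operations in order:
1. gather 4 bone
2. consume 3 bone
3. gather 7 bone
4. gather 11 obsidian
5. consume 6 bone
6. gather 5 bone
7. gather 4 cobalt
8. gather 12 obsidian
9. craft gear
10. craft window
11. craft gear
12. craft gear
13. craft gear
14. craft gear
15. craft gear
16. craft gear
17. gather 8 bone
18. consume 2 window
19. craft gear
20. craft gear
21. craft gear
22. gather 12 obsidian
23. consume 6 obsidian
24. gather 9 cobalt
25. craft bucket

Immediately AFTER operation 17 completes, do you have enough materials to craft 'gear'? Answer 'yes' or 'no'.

After 1 (gather 4 bone): bone=4
After 2 (consume 3 bone): bone=1
After 3 (gather 7 bone): bone=8
After 4 (gather 11 obsidian): bone=8 obsidian=11
After 5 (consume 6 bone): bone=2 obsidian=11
After 6 (gather 5 bone): bone=7 obsidian=11
After 7 (gather 4 cobalt): bone=7 cobalt=4 obsidian=11
After 8 (gather 12 obsidian): bone=7 cobalt=4 obsidian=23
After 9 (craft gear): bone=6 cobalt=4 gear=1 obsidian=23
After 10 (craft window): bone=6 gear=1 obsidian=23 window=2
After 11 (craft gear): bone=5 gear=2 obsidian=23 window=2
After 12 (craft gear): bone=4 gear=3 obsidian=23 window=2
After 13 (craft gear): bone=3 gear=4 obsidian=23 window=2
After 14 (craft gear): bone=2 gear=5 obsidian=23 window=2
After 15 (craft gear): bone=1 gear=6 obsidian=23 window=2
After 16 (craft gear): gear=7 obsidian=23 window=2
After 17 (gather 8 bone): bone=8 gear=7 obsidian=23 window=2

Answer: yes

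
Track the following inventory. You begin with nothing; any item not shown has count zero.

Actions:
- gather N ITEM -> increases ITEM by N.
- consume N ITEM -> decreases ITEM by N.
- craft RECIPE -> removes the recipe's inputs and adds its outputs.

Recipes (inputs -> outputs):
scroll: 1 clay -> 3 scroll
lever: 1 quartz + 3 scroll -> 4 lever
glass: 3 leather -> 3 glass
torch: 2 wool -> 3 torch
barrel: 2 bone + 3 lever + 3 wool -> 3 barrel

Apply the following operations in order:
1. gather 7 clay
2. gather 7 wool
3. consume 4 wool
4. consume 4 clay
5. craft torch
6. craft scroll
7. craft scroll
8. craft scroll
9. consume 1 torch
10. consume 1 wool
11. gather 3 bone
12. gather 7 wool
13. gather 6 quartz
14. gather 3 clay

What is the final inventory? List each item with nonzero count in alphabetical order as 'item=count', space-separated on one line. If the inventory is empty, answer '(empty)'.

After 1 (gather 7 clay): clay=7
After 2 (gather 7 wool): clay=7 wool=7
After 3 (consume 4 wool): clay=7 wool=3
After 4 (consume 4 clay): clay=3 wool=3
After 5 (craft torch): clay=3 torch=3 wool=1
After 6 (craft scroll): clay=2 scroll=3 torch=3 wool=1
After 7 (craft scroll): clay=1 scroll=6 torch=3 wool=1
After 8 (craft scroll): scroll=9 torch=3 wool=1
After 9 (consume 1 torch): scroll=9 torch=2 wool=1
After 10 (consume 1 wool): scroll=9 torch=2
After 11 (gather 3 bone): bone=3 scroll=9 torch=2
After 12 (gather 7 wool): bone=3 scroll=9 torch=2 wool=7
After 13 (gather 6 quartz): bone=3 quartz=6 scroll=9 torch=2 wool=7
After 14 (gather 3 clay): bone=3 clay=3 quartz=6 scroll=9 torch=2 wool=7

Answer: bone=3 clay=3 quartz=6 scroll=9 torch=2 wool=7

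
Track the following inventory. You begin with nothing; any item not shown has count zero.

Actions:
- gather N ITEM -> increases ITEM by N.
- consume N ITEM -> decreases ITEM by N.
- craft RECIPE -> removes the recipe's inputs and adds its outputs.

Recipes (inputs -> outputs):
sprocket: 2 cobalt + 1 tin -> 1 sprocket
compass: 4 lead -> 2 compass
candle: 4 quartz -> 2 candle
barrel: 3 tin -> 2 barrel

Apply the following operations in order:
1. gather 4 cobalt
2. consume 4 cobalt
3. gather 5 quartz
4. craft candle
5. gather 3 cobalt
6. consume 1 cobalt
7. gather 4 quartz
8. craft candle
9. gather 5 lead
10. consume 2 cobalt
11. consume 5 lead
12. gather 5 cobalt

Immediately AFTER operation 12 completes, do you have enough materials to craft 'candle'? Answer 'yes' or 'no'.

Answer: no

Derivation:
After 1 (gather 4 cobalt): cobalt=4
After 2 (consume 4 cobalt): (empty)
After 3 (gather 5 quartz): quartz=5
After 4 (craft candle): candle=2 quartz=1
After 5 (gather 3 cobalt): candle=2 cobalt=3 quartz=1
After 6 (consume 1 cobalt): candle=2 cobalt=2 quartz=1
After 7 (gather 4 quartz): candle=2 cobalt=2 quartz=5
After 8 (craft candle): candle=4 cobalt=2 quartz=1
After 9 (gather 5 lead): candle=4 cobalt=2 lead=5 quartz=1
After 10 (consume 2 cobalt): candle=4 lead=5 quartz=1
After 11 (consume 5 lead): candle=4 quartz=1
After 12 (gather 5 cobalt): candle=4 cobalt=5 quartz=1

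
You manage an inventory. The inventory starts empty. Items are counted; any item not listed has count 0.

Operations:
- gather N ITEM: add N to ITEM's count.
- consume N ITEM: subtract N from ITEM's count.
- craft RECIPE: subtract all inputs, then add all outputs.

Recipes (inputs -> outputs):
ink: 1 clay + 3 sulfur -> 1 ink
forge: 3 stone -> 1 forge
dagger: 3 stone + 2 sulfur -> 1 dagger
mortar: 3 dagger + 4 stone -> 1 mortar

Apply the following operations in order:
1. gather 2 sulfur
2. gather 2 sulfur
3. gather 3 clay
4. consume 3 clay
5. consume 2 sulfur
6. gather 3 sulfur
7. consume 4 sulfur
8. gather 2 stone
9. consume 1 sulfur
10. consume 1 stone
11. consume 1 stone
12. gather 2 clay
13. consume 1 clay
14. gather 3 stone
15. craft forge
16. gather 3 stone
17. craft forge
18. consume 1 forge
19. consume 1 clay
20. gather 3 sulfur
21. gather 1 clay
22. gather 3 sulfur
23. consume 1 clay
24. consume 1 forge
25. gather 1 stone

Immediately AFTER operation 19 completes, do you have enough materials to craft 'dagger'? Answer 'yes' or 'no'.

After 1 (gather 2 sulfur): sulfur=2
After 2 (gather 2 sulfur): sulfur=4
After 3 (gather 3 clay): clay=3 sulfur=4
After 4 (consume 3 clay): sulfur=4
After 5 (consume 2 sulfur): sulfur=2
After 6 (gather 3 sulfur): sulfur=5
After 7 (consume 4 sulfur): sulfur=1
After 8 (gather 2 stone): stone=2 sulfur=1
After 9 (consume 1 sulfur): stone=2
After 10 (consume 1 stone): stone=1
After 11 (consume 1 stone): (empty)
After 12 (gather 2 clay): clay=2
After 13 (consume 1 clay): clay=1
After 14 (gather 3 stone): clay=1 stone=3
After 15 (craft forge): clay=1 forge=1
After 16 (gather 3 stone): clay=1 forge=1 stone=3
After 17 (craft forge): clay=1 forge=2
After 18 (consume 1 forge): clay=1 forge=1
After 19 (consume 1 clay): forge=1

Answer: no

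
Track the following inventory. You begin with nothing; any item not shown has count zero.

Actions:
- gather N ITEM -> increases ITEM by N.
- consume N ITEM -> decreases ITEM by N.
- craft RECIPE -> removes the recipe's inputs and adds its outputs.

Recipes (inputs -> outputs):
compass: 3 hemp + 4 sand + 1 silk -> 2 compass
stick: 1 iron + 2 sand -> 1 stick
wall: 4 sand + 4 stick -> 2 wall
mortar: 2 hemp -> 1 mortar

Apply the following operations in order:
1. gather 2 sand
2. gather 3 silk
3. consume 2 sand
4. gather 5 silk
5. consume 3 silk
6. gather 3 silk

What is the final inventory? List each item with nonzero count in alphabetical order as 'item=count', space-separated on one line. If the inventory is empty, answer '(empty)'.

Answer: silk=8

Derivation:
After 1 (gather 2 sand): sand=2
After 2 (gather 3 silk): sand=2 silk=3
After 3 (consume 2 sand): silk=3
After 4 (gather 5 silk): silk=8
After 5 (consume 3 silk): silk=5
After 6 (gather 3 silk): silk=8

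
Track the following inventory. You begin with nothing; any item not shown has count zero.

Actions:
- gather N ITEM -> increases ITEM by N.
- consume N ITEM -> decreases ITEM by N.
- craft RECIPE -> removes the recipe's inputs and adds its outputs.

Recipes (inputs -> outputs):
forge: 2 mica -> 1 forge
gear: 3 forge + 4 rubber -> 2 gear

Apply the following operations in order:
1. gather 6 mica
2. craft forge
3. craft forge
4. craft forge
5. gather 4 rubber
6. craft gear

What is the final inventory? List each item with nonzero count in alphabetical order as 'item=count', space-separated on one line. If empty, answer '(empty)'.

After 1 (gather 6 mica): mica=6
After 2 (craft forge): forge=1 mica=4
After 3 (craft forge): forge=2 mica=2
After 4 (craft forge): forge=3
After 5 (gather 4 rubber): forge=3 rubber=4
After 6 (craft gear): gear=2

Answer: gear=2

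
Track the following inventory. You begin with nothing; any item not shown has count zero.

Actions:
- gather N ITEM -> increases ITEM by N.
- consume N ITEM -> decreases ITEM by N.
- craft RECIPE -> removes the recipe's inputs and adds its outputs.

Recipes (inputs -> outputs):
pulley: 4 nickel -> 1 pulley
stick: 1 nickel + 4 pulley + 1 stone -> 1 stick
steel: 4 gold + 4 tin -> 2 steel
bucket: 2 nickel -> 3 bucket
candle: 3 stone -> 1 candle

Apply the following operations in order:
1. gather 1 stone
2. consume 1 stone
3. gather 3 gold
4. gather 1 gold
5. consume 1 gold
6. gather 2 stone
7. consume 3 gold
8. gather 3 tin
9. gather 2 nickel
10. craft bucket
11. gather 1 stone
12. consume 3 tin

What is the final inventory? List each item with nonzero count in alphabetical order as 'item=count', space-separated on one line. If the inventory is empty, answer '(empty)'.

After 1 (gather 1 stone): stone=1
After 2 (consume 1 stone): (empty)
After 3 (gather 3 gold): gold=3
After 4 (gather 1 gold): gold=4
After 5 (consume 1 gold): gold=3
After 6 (gather 2 stone): gold=3 stone=2
After 7 (consume 3 gold): stone=2
After 8 (gather 3 tin): stone=2 tin=3
After 9 (gather 2 nickel): nickel=2 stone=2 tin=3
After 10 (craft bucket): bucket=3 stone=2 tin=3
After 11 (gather 1 stone): bucket=3 stone=3 tin=3
After 12 (consume 3 tin): bucket=3 stone=3

Answer: bucket=3 stone=3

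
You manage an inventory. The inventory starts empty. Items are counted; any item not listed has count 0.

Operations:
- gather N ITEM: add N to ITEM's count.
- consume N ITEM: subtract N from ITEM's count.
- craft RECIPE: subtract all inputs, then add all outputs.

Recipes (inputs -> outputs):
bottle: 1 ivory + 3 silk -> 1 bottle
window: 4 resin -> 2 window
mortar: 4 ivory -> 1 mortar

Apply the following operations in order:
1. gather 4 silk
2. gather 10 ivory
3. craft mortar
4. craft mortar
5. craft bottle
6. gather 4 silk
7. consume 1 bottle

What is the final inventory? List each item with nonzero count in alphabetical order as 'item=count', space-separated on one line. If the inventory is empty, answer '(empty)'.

After 1 (gather 4 silk): silk=4
After 2 (gather 10 ivory): ivory=10 silk=4
After 3 (craft mortar): ivory=6 mortar=1 silk=4
After 4 (craft mortar): ivory=2 mortar=2 silk=4
After 5 (craft bottle): bottle=1 ivory=1 mortar=2 silk=1
After 6 (gather 4 silk): bottle=1 ivory=1 mortar=2 silk=5
After 7 (consume 1 bottle): ivory=1 mortar=2 silk=5

Answer: ivory=1 mortar=2 silk=5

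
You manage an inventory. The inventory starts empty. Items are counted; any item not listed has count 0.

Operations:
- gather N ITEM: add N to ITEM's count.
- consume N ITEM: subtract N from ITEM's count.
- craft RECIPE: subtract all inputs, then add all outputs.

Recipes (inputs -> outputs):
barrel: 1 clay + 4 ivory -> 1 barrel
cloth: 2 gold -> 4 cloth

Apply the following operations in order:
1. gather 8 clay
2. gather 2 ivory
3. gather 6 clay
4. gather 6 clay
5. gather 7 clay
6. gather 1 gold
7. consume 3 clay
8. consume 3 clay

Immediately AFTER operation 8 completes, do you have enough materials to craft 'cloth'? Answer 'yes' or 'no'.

Answer: no

Derivation:
After 1 (gather 8 clay): clay=8
After 2 (gather 2 ivory): clay=8 ivory=2
After 3 (gather 6 clay): clay=14 ivory=2
After 4 (gather 6 clay): clay=20 ivory=2
After 5 (gather 7 clay): clay=27 ivory=2
After 6 (gather 1 gold): clay=27 gold=1 ivory=2
After 7 (consume 3 clay): clay=24 gold=1 ivory=2
After 8 (consume 3 clay): clay=21 gold=1 ivory=2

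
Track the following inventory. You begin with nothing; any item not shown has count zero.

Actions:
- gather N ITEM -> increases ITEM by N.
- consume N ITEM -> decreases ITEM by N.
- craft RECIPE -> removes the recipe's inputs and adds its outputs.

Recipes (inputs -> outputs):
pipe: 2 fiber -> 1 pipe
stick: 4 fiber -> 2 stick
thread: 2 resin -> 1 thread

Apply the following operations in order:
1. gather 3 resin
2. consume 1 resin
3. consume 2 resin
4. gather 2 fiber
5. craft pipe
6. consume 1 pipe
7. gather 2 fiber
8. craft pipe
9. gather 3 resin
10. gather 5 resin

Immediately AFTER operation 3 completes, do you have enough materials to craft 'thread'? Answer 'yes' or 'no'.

Answer: no

Derivation:
After 1 (gather 3 resin): resin=3
After 2 (consume 1 resin): resin=2
After 3 (consume 2 resin): (empty)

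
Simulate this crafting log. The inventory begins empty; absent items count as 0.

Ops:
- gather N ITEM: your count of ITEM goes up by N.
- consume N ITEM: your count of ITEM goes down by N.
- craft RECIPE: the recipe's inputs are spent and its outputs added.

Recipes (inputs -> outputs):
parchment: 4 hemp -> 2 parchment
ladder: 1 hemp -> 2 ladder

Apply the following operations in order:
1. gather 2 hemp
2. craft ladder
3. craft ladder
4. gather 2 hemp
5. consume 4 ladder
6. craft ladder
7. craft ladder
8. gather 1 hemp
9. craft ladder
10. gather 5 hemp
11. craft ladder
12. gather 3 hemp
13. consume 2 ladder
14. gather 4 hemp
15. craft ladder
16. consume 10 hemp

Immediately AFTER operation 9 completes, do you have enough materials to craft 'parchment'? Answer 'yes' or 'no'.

After 1 (gather 2 hemp): hemp=2
After 2 (craft ladder): hemp=1 ladder=2
After 3 (craft ladder): ladder=4
After 4 (gather 2 hemp): hemp=2 ladder=4
After 5 (consume 4 ladder): hemp=2
After 6 (craft ladder): hemp=1 ladder=2
After 7 (craft ladder): ladder=4
After 8 (gather 1 hemp): hemp=1 ladder=4
After 9 (craft ladder): ladder=6

Answer: no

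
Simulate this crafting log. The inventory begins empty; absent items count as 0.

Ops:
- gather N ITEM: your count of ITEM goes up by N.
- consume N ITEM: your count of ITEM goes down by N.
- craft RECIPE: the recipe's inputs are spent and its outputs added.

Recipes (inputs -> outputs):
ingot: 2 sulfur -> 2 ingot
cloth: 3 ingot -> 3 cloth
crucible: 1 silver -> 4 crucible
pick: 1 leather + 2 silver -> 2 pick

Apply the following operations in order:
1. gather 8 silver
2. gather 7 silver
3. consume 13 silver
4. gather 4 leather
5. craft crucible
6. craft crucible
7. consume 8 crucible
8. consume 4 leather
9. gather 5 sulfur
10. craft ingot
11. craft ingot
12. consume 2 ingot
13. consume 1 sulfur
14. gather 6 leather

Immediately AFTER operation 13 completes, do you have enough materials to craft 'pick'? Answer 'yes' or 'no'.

After 1 (gather 8 silver): silver=8
After 2 (gather 7 silver): silver=15
After 3 (consume 13 silver): silver=2
After 4 (gather 4 leather): leather=4 silver=2
After 5 (craft crucible): crucible=4 leather=4 silver=1
After 6 (craft crucible): crucible=8 leather=4
After 7 (consume 8 crucible): leather=4
After 8 (consume 4 leather): (empty)
After 9 (gather 5 sulfur): sulfur=5
After 10 (craft ingot): ingot=2 sulfur=3
After 11 (craft ingot): ingot=4 sulfur=1
After 12 (consume 2 ingot): ingot=2 sulfur=1
After 13 (consume 1 sulfur): ingot=2

Answer: no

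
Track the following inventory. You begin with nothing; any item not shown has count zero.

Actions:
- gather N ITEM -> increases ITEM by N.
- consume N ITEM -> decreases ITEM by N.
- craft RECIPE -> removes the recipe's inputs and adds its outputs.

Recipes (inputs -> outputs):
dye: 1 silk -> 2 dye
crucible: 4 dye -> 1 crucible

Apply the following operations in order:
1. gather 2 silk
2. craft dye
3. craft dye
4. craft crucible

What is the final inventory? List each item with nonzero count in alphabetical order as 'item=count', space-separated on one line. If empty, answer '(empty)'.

Answer: crucible=1

Derivation:
After 1 (gather 2 silk): silk=2
After 2 (craft dye): dye=2 silk=1
After 3 (craft dye): dye=4
After 4 (craft crucible): crucible=1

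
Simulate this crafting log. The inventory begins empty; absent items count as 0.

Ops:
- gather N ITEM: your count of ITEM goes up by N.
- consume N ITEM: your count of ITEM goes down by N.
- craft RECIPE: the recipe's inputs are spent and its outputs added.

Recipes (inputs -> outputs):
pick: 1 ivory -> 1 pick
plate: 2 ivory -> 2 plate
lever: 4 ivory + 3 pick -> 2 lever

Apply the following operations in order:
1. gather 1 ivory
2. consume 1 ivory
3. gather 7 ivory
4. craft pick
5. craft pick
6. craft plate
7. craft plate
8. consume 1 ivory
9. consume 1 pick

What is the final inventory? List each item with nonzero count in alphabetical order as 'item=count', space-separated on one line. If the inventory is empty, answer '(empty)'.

After 1 (gather 1 ivory): ivory=1
After 2 (consume 1 ivory): (empty)
After 3 (gather 7 ivory): ivory=7
After 4 (craft pick): ivory=6 pick=1
After 5 (craft pick): ivory=5 pick=2
After 6 (craft plate): ivory=3 pick=2 plate=2
After 7 (craft plate): ivory=1 pick=2 plate=4
After 8 (consume 1 ivory): pick=2 plate=4
After 9 (consume 1 pick): pick=1 plate=4

Answer: pick=1 plate=4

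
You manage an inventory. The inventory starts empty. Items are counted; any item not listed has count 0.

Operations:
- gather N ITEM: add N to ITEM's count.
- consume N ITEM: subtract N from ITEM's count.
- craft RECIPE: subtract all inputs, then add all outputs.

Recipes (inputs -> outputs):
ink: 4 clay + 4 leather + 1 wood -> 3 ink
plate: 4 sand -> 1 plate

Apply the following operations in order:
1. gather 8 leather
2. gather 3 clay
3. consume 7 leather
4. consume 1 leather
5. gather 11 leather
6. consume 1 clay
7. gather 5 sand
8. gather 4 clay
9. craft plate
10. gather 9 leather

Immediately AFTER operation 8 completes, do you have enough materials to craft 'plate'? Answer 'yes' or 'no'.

Answer: yes

Derivation:
After 1 (gather 8 leather): leather=8
After 2 (gather 3 clay): clay=3 leather=8
After 3 (consume 7 leather): clay=3 leather=1
After 4 (consume 1 leather): clay=3
After 5 (gather 11 leather): clay=3 leather=11
After 6 (consume 1 clay): clay=2 leather=11
After 7 (gather 5 sand): clay=2 leather=11 sand=5
After 8 (gather 4 clay): clay=6 leather=11 sand=5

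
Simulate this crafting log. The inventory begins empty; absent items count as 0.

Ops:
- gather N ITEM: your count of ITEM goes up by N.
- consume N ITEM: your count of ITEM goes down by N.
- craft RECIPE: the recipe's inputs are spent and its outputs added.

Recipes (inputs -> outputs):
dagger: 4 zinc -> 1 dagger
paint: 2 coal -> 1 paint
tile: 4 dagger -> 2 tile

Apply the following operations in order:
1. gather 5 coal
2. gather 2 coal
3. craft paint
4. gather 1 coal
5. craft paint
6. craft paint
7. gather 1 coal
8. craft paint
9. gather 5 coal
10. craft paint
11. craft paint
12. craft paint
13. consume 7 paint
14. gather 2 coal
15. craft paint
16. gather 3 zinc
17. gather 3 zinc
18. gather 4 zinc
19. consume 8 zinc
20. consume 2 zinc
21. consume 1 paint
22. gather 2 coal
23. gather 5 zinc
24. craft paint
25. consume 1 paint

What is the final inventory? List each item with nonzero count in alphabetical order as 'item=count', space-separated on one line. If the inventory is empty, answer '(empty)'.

Answer: zinc=5

Derivation:
After 1 (gather 5 coal): coal=5
After 2 (gather 2 coal): coal=7
After 3 (craft paint): coal=5 paint=1
After 4 (gather 1 coal): coal=6 paint=1
After 5 (craft paint): coal=4 paint=2
After 6 (craft paint): coal=2 paint=3
After 7 (gather 1 coal): coal=3 paint=3
After 8 (craft paint): coal=1 paint=4
After 9 (gather 5 coal): coal=6 paint=4
After 10 (craft paint): coal=4 paint=5
After 11 (craft paint): coal=2 paint=6
After 12 (craft paint): paint=7
After 13 (consume 7 paint): (empty)
After 14 (gather 2 coal): coal=2
After 15 (craft paint): paint=1
After 16 (gather 3 zinc): paint=1 zinc=3
After 17 (gather 3 zinc): paint=1 zinc=6
After 18 (gather 4 zinc): paint=1 zinc=10
After 19 (consume 8 zinc): paint=1 zinc=2
After 20 (consume 2 zinc): paint=1
After 21 (consume 1 paint): (empty)
After 22 (gather 2 coal): coal=2
After 23 (gather 5 zinc): coal=2 zinc=5
After 24 (craft paint): paint=1 zinc=5
After 25 (consume 1 paint): zinc=5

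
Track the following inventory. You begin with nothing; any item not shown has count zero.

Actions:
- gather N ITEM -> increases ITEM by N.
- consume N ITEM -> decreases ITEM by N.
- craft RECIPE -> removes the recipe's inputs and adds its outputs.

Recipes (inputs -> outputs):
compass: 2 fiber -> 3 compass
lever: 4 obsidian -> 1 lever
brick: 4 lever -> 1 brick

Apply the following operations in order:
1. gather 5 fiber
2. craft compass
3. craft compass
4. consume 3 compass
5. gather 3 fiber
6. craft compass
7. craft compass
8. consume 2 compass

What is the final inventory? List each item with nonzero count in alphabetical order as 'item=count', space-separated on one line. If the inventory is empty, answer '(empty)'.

Answer: compass=7

Derivation:
After 1 (gather 5 fiber): fiber=5
After 2 (craft compass): compass=3 fiber=3
After 3 (craft compass): compass=6 fiber=1
After 4 (consume 3 compass): compass=3 fiber=1
After 5 (gather 3 fiber): compass=3 fiber=4
After 6 (craft compass): compass=6 fiber=2
After 7 (craft compass): compass=9
After 8 (consume 2 compass): compass=7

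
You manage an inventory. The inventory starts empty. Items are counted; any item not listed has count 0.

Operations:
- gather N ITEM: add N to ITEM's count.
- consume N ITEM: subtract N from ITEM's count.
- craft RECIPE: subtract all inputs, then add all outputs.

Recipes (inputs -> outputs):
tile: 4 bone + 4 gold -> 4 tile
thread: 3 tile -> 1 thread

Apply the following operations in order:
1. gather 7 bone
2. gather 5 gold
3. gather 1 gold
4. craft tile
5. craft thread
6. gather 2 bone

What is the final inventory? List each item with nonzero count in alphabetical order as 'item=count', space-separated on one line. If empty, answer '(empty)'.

After 1 (gather 7 bone): bone=7
After 2 (gather 5 gold): bone=7 gold=5
After 3 (gather 1 gold): bone=7 gold=6
After 4 (craft tile): bone=3 gold=2 tile=4
After 5 (craft thread): bone=3 gold=2 thread=1 tile=1
After 6 (gather 2 bone): bone=5 gold=2 thread=1 tile=1

Answer: bone=5 gold=2 thread=1 tile=1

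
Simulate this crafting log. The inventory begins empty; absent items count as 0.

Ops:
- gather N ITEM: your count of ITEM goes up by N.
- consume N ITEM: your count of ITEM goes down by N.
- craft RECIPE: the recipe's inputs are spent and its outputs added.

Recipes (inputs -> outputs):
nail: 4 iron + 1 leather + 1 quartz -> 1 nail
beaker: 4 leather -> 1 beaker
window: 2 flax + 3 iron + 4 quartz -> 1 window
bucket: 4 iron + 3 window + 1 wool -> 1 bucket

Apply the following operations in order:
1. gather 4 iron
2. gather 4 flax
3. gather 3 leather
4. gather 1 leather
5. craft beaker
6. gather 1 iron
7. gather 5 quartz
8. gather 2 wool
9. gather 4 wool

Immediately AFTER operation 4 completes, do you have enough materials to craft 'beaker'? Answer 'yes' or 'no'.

Answer: yes

Derivation:
After 1 (gather 4 iron): iron=4
After 2 (gather 4 flax): flax=4 iron=4
After 3 (gather 3 leather): flax=4 iron=4 leather=3
After 4 (gather 1 leather): flax=4 iron=4 leather=4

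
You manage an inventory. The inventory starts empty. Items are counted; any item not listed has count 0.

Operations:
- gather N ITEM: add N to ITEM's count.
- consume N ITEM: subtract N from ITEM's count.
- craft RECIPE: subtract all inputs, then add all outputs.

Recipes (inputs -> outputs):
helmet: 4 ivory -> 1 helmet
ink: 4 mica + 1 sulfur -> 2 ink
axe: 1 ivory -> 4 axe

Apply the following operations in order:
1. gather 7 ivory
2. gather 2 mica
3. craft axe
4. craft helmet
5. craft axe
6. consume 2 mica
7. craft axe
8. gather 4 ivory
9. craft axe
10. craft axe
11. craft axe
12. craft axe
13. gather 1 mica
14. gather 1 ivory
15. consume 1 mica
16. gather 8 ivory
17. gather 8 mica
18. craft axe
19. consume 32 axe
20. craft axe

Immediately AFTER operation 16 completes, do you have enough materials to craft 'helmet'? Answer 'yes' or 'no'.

After 1 (gather 7 ivory): ivory=7
After 2 (gather 2 mica): ivory=7 mica=2
After 3 (craft axe): axe=4 ivory=6 mica=2
After 4 (craft helmet): axe=4 helmet=1 ivory=2 mica=2
After 5 (craft axe): axe=8 helmet=1 ivory=1 mica=2
After 6 (consume 2 mica): axe=8 helmet=1 ivory=1
After 7 (craft axe): axe=12 helmet=1
After 8 (gather 4 ivory): axe=12 helmet=1 ivory=4
After 9 (craft axe): axe=16 helmet=1 ivory=3
After 10 (craft axe): axe=20 helmet=1 ivory=2
After 11 (craft axe): axe=24 helmet=1 ivory=1
After 12 (craft axe): axe=28 helmet=1
After 13 (gather 1 mica): axe=28 helmet=1 mica=1
After 14 (gather 1 ivory): axe=28 helmet=1 ivory=1 mica=1
After 15 (consume 1 mica): axe=28 helmet=1 ivory=1
After 16 (gather 8 ivory): axe=28 helmet=1 ivory=9

Answer: yes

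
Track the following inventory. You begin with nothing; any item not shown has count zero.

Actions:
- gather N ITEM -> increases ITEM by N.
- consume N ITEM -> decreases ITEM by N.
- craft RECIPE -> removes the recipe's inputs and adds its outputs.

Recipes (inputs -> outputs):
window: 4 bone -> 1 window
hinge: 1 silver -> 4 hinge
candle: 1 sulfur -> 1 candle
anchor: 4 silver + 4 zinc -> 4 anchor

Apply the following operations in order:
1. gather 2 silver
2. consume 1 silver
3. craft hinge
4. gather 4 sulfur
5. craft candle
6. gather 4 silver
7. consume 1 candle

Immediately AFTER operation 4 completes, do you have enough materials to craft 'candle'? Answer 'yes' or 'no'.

Answer: yes

Derivation:
After 1 (gather 2 silver): silver=2
After 2 (consume 1 silver): silver=1
After 3 (craft hinge): hinge=4
After 4 (gather 4 sulfur): hinge=4 sulfur=4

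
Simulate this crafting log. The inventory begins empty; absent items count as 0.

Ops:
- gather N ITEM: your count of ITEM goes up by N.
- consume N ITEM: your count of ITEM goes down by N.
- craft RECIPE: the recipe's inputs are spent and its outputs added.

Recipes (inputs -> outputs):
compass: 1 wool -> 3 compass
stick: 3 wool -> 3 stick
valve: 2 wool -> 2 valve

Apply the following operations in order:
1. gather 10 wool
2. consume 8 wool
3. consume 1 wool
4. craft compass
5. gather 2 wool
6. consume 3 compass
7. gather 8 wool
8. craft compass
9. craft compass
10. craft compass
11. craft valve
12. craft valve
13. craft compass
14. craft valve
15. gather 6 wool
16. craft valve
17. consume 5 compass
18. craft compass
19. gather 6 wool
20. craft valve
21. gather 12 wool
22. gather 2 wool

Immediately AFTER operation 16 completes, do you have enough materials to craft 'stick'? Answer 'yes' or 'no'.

Answer: yes

Derivation:
After 1 (gather 10 wool): wool=10
After 2 (consume 8 wool): wool=2
After 3 (consume 1 wool): wool=1
After 4 (craft compass): compass=3
After 5 (gather 2 wool): compass=3 wool=2
After 6 (consume 3 compass): wool=2
After 7 (gather 8 wool): wool=10
After 8 (craft compass): compass=3 wool=9
After 9 (craft compass): compass=6 wool=8
After 10 (craft compass): compass=9 wool=7
After 11 (craft valve): compass=9 valve=2 wool=5
After 12 (craft valve): compass=9 valve=4 wool=3
After 13 (craft compass): compass=12 valve=4 wool=2
After 14 (craft valve): compass=12 valve=6
After 15 (gather 6 wool): compass=12 valve=6 wool=6
After 16 (craft valve): compass=12 valve=8 wool=4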